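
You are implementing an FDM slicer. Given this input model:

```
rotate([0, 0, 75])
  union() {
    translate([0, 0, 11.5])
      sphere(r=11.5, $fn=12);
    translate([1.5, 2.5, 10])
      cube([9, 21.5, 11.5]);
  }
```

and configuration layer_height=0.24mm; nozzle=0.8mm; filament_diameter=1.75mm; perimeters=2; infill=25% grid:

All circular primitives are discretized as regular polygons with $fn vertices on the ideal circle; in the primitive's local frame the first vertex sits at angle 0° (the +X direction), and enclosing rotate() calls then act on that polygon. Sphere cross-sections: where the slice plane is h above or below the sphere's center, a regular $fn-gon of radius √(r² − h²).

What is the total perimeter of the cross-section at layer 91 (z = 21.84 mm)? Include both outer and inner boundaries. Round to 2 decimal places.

At z = 21.84 mm: the sphere: section is a regular 12-gon, circumradius = √(r²−h²) = √(11.5²−10.34²) = 5.033 (perimeter = 2·12·5.033·sin(180°/12) = 31.27 mm); the cube at (1.5, 2.5) is not intersected at this z (z outside [10, 21.5]); Combining (union): only the r=11.5 sphere is present, so the union is just that shape — boundary = 31.27 mm; (rotated 75° about Z; rotation is an isometry so areas/perimeters/island counts are preserved). Overall, the cross-section is a single solid region. Total boundary length (outer) = 31.27 mm.

31.27 mm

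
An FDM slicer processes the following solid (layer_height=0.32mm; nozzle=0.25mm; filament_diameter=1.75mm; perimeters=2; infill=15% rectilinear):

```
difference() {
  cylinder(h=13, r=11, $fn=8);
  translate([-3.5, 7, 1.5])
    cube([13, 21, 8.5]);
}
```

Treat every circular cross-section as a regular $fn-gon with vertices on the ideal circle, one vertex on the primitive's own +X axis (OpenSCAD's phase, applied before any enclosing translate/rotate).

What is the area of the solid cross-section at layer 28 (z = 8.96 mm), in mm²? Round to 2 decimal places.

312.07 mm²

At z = 8.96 mm: the r=11 cylinder gives a regular 8-gon of circumradius 11 (constant along its height) (area = (8/2)·11.000²·sin(360°/8) = 342.24 mm²); the cube at (-3.5, 7) (footprint 13×21) is included at this height (area 273.00 mm²); Subtracting the remaining from the first: starting from the r=11 cylinder (342.24 mm²), the 13×21 cube at (-3.5, 7) partially overlaps it — only the 30.17 mm² overlap (of its 273.00 mm²) is removed, clipping the outline — area = 312.07 mm². Overall, the cross-section is a single solid region. Net area = 312.07 mm².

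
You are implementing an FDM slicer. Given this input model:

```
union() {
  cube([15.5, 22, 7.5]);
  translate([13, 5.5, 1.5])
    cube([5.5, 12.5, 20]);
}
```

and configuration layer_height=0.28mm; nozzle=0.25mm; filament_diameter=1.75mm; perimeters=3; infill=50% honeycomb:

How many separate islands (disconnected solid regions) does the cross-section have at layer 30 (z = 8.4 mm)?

At z = 8.4 mm: the cube does not reach this height (z outside [0, 7.5]); the 5.5×12.5 cube at (13, 5.5) contributes its full rectangle; Combining (union): only the 5.5×12.5 cube at (13, 5.5) is present, so the union is just that shape — 1 connected region. Overall, the cross-section is a single solid region. Island count = 1.

1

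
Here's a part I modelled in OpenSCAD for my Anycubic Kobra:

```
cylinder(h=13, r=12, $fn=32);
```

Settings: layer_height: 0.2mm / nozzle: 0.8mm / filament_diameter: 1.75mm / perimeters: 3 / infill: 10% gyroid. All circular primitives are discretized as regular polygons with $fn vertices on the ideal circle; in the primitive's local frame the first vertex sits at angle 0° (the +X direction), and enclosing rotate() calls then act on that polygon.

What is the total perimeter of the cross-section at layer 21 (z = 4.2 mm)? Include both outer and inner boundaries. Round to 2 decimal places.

At z = 4.2 mm: the cylinder: section is a regular 32-gon, circumradius r=12 (perimeter = 2·32·12.000·sin(180°/32) = 75.28 mm). Overall, the cross-section is a single solid region. Total boundary length (outer) = 75.28 mm.

75.28 mm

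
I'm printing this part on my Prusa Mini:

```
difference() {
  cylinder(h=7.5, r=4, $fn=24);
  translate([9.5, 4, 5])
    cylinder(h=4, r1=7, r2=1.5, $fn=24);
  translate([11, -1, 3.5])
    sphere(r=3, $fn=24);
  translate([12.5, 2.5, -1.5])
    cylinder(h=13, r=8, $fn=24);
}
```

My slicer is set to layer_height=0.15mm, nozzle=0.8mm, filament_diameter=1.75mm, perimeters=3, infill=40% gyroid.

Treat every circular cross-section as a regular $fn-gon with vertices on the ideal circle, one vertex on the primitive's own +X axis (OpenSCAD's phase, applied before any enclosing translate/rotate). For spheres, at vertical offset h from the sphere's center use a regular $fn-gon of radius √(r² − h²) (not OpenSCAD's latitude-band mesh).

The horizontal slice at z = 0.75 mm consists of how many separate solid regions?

At z = 0.75 mm: the r=4 cylinder gives a regular 24-gon of circumradius 4 (constant along its height); the cone at (9.5, 4) does not reach this height (z outside [5, 9]); the r=3 sphere at (11, -1) slices to a regular 24-gon of circumradius 1.199 (√(r²−h²) with h=2.75 from center); the r=8 cylinder at (12.5, 2.5) contributes a regular 24-gon of circumradius 8; Subtracting the remaining from the first: starting from the r=4 cylinder, the r=3 sphere at (11, -1) misses the remaining region (no effect); the r=8 cylinder at (12.5, 2.5) misses the remaining region (no effect) — 1 connected region. The result has 1 disconnected region.

1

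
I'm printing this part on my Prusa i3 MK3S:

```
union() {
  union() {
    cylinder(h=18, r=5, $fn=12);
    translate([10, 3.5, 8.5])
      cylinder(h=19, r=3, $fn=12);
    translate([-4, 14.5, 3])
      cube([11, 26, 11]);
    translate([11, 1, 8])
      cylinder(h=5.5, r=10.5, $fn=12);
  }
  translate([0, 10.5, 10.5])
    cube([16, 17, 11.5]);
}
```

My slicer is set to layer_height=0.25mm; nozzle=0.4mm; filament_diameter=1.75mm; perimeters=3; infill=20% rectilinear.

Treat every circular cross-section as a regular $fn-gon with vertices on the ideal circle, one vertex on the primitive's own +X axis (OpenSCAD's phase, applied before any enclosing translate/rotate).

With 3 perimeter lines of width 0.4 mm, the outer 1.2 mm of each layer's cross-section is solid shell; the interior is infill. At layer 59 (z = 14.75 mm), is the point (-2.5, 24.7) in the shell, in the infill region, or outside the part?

At z = 14.75 mm: the r=5 cylinder gives a regular 12-gon of circumradius 5 (constant along its height); the r=3 cylinder at (10, 3.5) gives a regular 12-gon of circumradius 3 (constant along its height); the cube at (-4, 14.5) is not intersected at this z (z outside [3, 14]); the cylinder at (11, 1) does not reach this height (z outside [8, 13.5]); Combining (union): the 2 present regions are separate (no shared area or edge), so areas and boundary lengths simply add and each stays a separate island — 2 connected regions; the cube at (0, 10.5) (footprint 16×17) is included at this height; Taking the union: the 2 present regions are separate (no shared area or edge), so areas and boundary lengths simply add and each stays a separate island — 3 connected regions. Overall, the cross-section has 3 separate islands. The nearest boundary edge runs (0.00, 10.50)→(0.00, 27.50); distance from the point to it = 2.50 mm. The point is not inside any of the regions above, so it lies outside the cross-section (2.50 mm from the nearest boundary).

outside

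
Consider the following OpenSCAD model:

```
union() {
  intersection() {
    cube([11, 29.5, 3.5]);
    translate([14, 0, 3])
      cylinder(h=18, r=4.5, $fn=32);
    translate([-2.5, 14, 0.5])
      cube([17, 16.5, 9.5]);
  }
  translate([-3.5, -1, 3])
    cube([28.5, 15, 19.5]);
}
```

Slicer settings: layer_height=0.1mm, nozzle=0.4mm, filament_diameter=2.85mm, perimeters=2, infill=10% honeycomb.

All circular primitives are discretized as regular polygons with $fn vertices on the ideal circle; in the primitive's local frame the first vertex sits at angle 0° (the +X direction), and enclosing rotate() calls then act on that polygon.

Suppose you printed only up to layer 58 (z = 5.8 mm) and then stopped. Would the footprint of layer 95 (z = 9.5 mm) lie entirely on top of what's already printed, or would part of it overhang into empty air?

entirely on top

Compare the two slices. At z = 5.8: the cube is absent (z outside [0, 3.5]); the r=4.5 cylinder at (14, 0) gives a regular 32-gon of circumradius 4.5 (constant along its height) (area = (32/2)·4.500²·sin(360°/32) = 63.21 mm²); the cube at (-2.5, 14) (footprint 17×16.5) is included at this height (area 280.50 mm²); After intersecting: at least one operand is absent at this height, so nothing remains; the cube at (-3.5, -1) is present — its section is the full 28.5×15 rectangle (area 427.50 mm²); Merging all regions: only the 28.5×15 cube at (-3.5, -1) is present, so the union is just that shape — area = 427.50 mm². At z = 9.5: the cube is absent (z outside [0, 3.5]); the r=4.5 cylinder at (14, 0) contributes a regular 32-gon of circumradius 4.5 (area = (32/2)·4.500²·sin(360°/32) = 63.21 mm²); the cube at (-2.5, 14) is present — its section is the full 17×16.5 rectangle (area 280.50 mm²); After intersecting: at least one operand is absent at this height, so nothing remains; the cube at (-3.5, -1) is present — its section is the full 28.5×15 rectangle (area 427.50 mm²); Taking the union: only the 28.5×15 cube at (-3.5, -1) is present, so the union is just that shape — area = 427.50 mm². Checking containment: the cross-section at z = 9.5 is a subset of the cross-section at z = 5.8.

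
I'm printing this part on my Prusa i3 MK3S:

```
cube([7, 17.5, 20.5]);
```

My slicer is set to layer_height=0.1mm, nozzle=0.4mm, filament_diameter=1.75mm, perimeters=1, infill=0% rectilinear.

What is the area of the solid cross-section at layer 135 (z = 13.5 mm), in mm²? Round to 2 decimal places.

122.50 mm²

At z = 13.5 mm: the 7×17.5 cube contributes its full rectangle (area 122.50 mm²). Overall, the cross-section is a single solid region. Net area = 122.50 mm².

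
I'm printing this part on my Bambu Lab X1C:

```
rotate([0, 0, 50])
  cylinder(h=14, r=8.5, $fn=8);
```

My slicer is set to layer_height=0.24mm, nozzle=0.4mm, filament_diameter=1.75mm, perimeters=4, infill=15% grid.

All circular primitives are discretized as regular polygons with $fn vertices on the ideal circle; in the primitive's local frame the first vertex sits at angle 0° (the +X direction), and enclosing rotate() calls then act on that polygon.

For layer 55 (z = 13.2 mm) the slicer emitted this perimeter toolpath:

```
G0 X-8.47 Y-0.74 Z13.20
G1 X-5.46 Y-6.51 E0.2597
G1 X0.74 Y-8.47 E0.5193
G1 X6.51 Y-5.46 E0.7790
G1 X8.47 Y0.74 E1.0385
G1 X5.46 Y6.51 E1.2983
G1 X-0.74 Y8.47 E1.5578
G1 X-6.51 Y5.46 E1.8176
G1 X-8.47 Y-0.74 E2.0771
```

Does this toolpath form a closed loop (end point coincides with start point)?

yes

Start point (G0): (-8.47, -0.74). End point (last G1): the path returns to the start — closed.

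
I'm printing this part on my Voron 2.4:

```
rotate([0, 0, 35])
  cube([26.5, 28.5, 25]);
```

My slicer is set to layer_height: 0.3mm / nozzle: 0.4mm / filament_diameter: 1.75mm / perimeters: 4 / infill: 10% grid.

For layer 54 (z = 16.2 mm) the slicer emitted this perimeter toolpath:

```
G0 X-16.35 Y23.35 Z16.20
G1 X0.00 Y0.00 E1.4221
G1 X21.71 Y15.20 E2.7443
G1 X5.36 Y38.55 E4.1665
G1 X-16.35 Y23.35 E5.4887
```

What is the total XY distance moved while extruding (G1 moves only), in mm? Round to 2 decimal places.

Sum the Euclidean lengths of each G1 segment: total = 110.01 mm.

110.01 mm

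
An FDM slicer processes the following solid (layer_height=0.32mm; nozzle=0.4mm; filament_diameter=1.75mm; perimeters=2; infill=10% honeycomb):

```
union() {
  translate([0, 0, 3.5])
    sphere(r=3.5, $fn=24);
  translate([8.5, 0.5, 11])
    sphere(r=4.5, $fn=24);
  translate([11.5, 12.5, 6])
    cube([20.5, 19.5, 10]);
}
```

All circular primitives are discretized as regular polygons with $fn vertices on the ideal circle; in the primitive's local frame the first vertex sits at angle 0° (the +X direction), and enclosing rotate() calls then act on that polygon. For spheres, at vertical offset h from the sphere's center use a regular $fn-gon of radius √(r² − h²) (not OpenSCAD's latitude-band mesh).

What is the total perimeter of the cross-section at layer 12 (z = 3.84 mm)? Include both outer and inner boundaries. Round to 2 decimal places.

21.82 mm

At z = 3.84 mm: the r=3.5 sphere slices to a regular 24-gon of circumradius 3.483 (√(r²−h²) with h=0.34 from center) (perimeter = 2·24·3.483·sin(180°/24) = 21.82 mm); the sphere at (8.5, 0.5) is absent (|z−center|=7.160 > r=4.5); the cube at (11.5, 12.5) does not reach this height (z outside [6, 16]); Combining (union): only the r=3.5 sphere is present, so the union is just that shape — boundary = 21.82 mm. Overall, the cross-section is a single solid region. Total boundary length (outer) = 21.82 mm.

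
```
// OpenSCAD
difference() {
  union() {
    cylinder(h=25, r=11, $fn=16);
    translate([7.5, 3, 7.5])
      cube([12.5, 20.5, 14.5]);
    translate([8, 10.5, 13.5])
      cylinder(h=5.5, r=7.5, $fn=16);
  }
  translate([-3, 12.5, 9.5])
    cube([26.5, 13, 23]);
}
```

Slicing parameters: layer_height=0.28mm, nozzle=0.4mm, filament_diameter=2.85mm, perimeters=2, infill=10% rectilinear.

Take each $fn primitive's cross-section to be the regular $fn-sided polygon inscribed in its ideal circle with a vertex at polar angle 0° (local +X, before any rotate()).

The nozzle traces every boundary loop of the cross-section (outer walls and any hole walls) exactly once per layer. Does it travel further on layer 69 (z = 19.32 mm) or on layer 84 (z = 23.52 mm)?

layer 69 (z = 19.32 mm)

Layer 69 (z = 19.32): the r=11 cylinder gives a regular 16-gon of circumradius 11 (constant along its height) (perimeter = 2·16·11.000·sin(180°/16) = 68.67 mm); the cube at (7.5, 3) (footprint 12.5×20.5) is included at this height (perimeter 66.00 mm); the cylinder at (8, 10.5) does not reach this height (z outside [13.5, 19]); Combining (union): the regions partially overlap (shared area 8.64 mm²), so the edge portions inside another operand are dropped and the merged outline is re-measured after clipping — boundary = 120.94 mm; the 26.5×13 cube at (-3, 12.5) contributes its full rectangle (perimeter 79.00 mm); Taking the first minus the rest: starting from that combined region, the 26.5×13 cube at (-3, 12.5) partially overlaps it — only the 137.50 mm² overlap (of its 344.50 mm²) is removed, clipping the outline — boundary = 98.94 mm. So its perimeter = 98.94 mm. Layer 84 (z = 23.52): the r=11 cylinder gives a regular 16-gon of circumradius 11 (constant along its height) (perimeter = 2·16·11.000·sin(180°/16) = 68.67 mm); the cube at (7.5, 3) does not reach this height (z outside [7.5, 22]); the cylinder at (8, 10.5) does not reach this height (z outside [13.5, 19]); Merging all regions: only the r=11 cylinder is present, so the union is just that shape — boundary = 68.67 mm; the 26.5×13 cube at (-3, 12.5) contributes its full rectangle (perimeter 79.00 mm); Subtracting the remaining from the first: starting from the result so far, the 26.5×13 cube at (-3, 12.5) misses the remaining region (no effect) — boundary = 68.67 mm. So its perimeter = 68.67 mm. Layer 69 is larger (98.94 vs 68.67 mm).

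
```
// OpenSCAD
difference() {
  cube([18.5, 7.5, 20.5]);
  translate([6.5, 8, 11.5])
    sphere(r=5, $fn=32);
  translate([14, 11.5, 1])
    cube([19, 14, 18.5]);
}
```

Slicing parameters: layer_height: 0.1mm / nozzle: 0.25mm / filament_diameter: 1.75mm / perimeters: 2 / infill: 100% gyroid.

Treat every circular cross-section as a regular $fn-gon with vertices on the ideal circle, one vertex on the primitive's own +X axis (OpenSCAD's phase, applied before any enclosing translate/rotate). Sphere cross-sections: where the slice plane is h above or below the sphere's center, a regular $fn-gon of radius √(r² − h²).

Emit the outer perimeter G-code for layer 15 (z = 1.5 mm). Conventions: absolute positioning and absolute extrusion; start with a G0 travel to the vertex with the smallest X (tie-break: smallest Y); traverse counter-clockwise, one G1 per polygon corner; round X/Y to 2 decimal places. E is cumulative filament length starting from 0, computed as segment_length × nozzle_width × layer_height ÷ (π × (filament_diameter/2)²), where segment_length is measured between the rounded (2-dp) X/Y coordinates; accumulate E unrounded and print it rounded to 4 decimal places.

G0 X0.00 Y0.00 Z1.50
G1 X18.50 Y0.00 E0.1923
G1 X18.50 Y7.50 E0.2702
G1 X0.00 Y7.50 E0.4625
G1 X0.00 Y0.00 E0.5405

At z = 1.5 mm: the cube (footprint 18.5×7.5) is included at this height; the sphere at (6.5, 8) does not reach this height (|z−center|=10.000 > r=5); the 19×14 cube at (14, 11.5) contributes its full rectangle; Taking the first minus the rest: starting from the 18.5×7.5 cube, the 19×14 cube at (14, 11.5) misses the remaining region (no effect) — 1 connected region. The outline is a single polygon with 4 vertices. Extrusion per mm of travel: 0.25 × 0.1 / (π × 0.875²) = 0.010394. Accumulating E over each segment gives final E = 0.5405.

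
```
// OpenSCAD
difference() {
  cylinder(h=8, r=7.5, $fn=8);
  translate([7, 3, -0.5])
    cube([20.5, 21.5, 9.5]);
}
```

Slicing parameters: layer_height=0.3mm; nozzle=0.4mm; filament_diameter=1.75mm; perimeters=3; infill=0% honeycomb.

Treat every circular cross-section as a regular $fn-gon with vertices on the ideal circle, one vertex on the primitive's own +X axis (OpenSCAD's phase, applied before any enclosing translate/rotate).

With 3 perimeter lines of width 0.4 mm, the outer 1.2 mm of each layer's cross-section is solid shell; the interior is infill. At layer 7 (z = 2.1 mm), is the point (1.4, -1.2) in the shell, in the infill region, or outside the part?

At z = 2.1 mm: the r=7.5 cylinder gives a regular 8-gon of circumradius 7.5 (constant along its height); the 20.5×21.5 cube at (7, 3) contributes its full rectangle; Taking the first minus the rest: starting from the r=7.5 cylinder, the 20.5×21.5 cube at (7, 3) misses the remaining region (no effect) — 1 connected region. Overall, the cross-section is a single solid region. The nearest boundary edge runs (7.50, 0.00)→(5.30, -5.30); distance from the point to it = 5.18 mm. The point is inside the cross-section and 5.18 mm from the nearest boundary — more than the 1.2 mm shell width (3 × 0.4), so it's in the infill interior.

infill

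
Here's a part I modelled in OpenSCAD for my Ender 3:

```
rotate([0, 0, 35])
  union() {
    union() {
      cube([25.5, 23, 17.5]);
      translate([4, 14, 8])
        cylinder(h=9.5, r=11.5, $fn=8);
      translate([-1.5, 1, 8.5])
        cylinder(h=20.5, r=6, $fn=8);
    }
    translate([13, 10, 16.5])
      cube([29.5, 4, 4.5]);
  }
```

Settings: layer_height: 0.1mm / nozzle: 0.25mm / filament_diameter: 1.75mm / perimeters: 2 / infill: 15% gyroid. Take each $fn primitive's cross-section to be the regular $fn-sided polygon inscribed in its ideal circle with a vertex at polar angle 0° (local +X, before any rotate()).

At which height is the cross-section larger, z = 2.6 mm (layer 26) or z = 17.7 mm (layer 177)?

Layer 26 (z = 2.6): the 25.5×23 cube contributes its full rectangle (area 586.50 mm²); the cylinder at (4, 14) is not intersected at this z (z outside [8, 17.5]); the cylinder at (-1.5, 1) is absent (z outside [8.5, 29]); Merging all regions: only the 25.5×23 cube is present, so the union is just that shape — area = 586.50 mm²; the cube at (13, 10) does not reach this height (z outside [16.5, 21]); Taking the union: only that combined region is present, so the union is just that shape — area = 586.50 mm²; (rotated 35° about Z; rotation is an isometry so areas/perimeters/island counts are preserved). So its area = 586.50 mm². Layer 177 (z = 17.7): the cube is not intersected at this z (z outside [0, 17.5]); the cylinder at (4, 14) does not reach this height (z outside [8, 17.5]); the r=6 cylinder at (-1.5, 1) gives a regular 8-gon of circumradius 6 (constant along its height) (area = (8/2)·6.000²·sin(360°/8) = 101.82 mm²); Taking the union: only the r=6 cylinder at (-1.5, 1) is present, so the union is just that shape — area = 101.82 mm²; the cube at (13, 10) (footprint 29.5×4) is included at this height (area 118.00 mm²); Combining (union): the 2 present regions are separate (no shared area or edge), so areas and boundary lengths simply add and each stays a separate island — area = 219.82 mm²; (rotated 35° about Z; rotation is an isometry so areas/perimeters/island counts are preserved). So its area = 219.82 mm². Layer 26 is larger (586.50 vs 219.82 mm²).

layer 26 (z = 2.6 mm)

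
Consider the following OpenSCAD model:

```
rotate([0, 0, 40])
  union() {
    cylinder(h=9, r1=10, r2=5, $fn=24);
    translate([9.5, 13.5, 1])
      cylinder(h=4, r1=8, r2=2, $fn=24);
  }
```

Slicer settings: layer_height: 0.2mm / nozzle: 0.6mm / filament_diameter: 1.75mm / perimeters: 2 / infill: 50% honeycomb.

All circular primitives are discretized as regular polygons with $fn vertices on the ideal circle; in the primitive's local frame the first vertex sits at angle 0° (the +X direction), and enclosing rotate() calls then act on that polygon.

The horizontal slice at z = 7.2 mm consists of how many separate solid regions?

1

At z = 7.2 mm: the cone: at t=0.800 of its height the radius interpolates to r₁+(r₂−r₁)t = 6.000, giving a regular 24-gon of that circumradius; the cone at (9.5, 13.5) is not intersected at this z (z outside [1, 5]); Taking the union: only the cone is present, so the union is just that shape — 1 connected region; (rotated 40° about Z; rotation is an isometry so areas/perimeters/island counts are preserved). The result has 1 disconnected region.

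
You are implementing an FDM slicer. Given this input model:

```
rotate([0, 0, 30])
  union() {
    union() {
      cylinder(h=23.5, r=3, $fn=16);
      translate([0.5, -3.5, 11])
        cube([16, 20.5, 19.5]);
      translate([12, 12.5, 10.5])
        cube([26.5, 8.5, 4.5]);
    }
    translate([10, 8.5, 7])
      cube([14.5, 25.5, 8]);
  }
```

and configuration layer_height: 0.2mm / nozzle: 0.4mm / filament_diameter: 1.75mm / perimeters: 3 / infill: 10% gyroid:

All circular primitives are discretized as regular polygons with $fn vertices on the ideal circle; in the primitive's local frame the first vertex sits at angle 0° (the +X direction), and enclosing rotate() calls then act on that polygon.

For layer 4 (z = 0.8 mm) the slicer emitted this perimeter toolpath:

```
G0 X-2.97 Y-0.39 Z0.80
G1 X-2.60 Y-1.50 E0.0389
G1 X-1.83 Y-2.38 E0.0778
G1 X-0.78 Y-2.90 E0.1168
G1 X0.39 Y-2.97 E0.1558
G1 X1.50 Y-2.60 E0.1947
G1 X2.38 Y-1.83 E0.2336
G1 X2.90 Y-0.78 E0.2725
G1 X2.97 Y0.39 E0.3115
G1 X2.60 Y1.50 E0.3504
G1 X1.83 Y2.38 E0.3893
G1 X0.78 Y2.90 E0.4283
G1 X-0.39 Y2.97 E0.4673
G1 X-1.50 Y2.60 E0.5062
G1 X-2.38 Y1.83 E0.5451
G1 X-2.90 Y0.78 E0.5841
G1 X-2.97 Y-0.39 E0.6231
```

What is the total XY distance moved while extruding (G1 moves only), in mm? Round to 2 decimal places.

18.73 mm

Sum the Euclidean lengths of each G1 segment: total = 18.73 mm.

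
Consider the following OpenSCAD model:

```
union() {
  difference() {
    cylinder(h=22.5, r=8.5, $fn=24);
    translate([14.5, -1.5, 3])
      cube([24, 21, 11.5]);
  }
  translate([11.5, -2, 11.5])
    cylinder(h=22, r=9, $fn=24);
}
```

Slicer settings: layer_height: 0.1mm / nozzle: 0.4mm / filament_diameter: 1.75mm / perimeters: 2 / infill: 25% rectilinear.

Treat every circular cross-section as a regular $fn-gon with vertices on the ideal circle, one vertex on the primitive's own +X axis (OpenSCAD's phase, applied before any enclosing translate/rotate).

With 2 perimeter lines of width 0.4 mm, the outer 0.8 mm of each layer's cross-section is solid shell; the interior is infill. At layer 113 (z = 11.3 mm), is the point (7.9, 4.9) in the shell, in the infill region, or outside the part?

At z = 11.3 mm: the r=8.5 cylinder gives a regular 24-gon of circumradius 8.5 (constant along its height); the cube at (14.5, -1.5) (footprint 24×21) is included at this height; After the difference (first − rest): starting from the r=8.5 cylinder, the 24×21 cube at (14.5, -1.5) misses the remaining region (no effect) — 1 connected region; the cylinder at (11.5, -2) is absent (z outside [11.5, 33.5]); Merging all regions: only the result so far is present, so the union is just that shape — 1 connected region. Overall, the cross-section is a single solid region. The nearest boundary edge runs (6.01, 6.01)→(7.36, 4.25); distance from the point to it = 0.82 mm. The point is not inside any of the regions above, so it lies outside the cross-section (0.82 mm from the nearest boundary).

outside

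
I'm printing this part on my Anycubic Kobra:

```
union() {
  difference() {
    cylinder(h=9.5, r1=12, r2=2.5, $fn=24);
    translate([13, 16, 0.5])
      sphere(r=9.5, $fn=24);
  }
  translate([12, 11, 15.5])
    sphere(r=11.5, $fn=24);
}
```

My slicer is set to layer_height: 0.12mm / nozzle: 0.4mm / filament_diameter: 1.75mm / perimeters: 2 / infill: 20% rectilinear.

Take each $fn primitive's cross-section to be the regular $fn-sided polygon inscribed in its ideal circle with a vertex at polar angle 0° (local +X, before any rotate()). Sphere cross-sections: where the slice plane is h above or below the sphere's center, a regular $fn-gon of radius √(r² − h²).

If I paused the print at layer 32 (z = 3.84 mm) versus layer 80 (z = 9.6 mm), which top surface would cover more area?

layer 80 (z = 9.6 mm)

Layer 32 (z = 3.84): the cone (r1=12→r2=2.5) has section circumradius 8.160 here — a regular 24-gon (area = (24/2)·8.160²·sin(360°/24) = 206.80 mm²); the r=9.5 sphere at (13, 16) contributes a regular 24-gon of circumradius √(9.5²−3.34²) = 8.894 (area = (24/2)·8.894²·sin(360°/24) = 245.65 mm²); Subtracting the remaining from the first: starting from the cone (206.80 mm²), the r=9.5 sphere at (13, 16) misses the remaining region (no effect) — area = 206.80 mm²; the sphere at (12, 11) does not reach this height (|z−center|=11.660 > r=11.5); Combining (union): only the result so far is present, so the union is just that shape — area = 206.80 mm². So its area = 206.80 mm². Layer 80 (z = 9.6): the cone does not reach this height (z outside [0, 9.5]); the r=9.5 sphere at (13, 16) contributes a regular 24-gon of circumradius √(9.5²−9.1²) = 2.728 (area = (24/2)·2.728²·sin(360°/24) = 23.11 mm²); Taking the first minus the rest: the first operand is absent here, so nothing remains; the sphere at (12, 11): section is a regular 24-gon, circumradius = √(r²−h²) = √(11.5²−5.9²) = 9.871 (area = (24/2)·9.871²·sin(360°/24) = 302.63 mm²); Taking the union: only the r=11.5 sphere at (12, 11) is present, so the union is just that shape — area = 302.63 mm². So its area = 302.63 mm². Layer 80 is larger (302.63 vs 206.80 mm²).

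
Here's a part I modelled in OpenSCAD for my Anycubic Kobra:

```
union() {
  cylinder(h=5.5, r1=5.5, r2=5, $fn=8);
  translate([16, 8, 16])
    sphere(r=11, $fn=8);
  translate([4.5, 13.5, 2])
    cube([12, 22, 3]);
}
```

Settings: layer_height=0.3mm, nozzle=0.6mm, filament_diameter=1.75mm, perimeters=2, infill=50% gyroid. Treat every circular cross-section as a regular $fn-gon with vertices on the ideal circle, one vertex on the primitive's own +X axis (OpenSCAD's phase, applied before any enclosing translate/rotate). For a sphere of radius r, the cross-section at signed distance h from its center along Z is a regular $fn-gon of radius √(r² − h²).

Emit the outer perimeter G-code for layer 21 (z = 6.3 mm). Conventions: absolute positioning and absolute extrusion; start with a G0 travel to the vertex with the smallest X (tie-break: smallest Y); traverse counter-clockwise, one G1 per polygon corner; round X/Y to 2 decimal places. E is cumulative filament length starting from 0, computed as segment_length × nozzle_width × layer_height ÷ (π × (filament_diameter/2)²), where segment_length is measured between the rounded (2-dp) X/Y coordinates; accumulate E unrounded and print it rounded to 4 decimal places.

At z = 6.3 mm: the cone is absent (z outside [0, 5.5]); the r=11 sphere at (16, 8) contributes a regular 8-gon of circumradius √(11²−9.7²) = 5.187; the cube at (4.5, 13.5) is not intersected at this z (z outside [2, 5]); Merging all regions: only the r=11 sphere at (16, 8) is present, so the union is just that shape — 1 connected region. The outline is a single polygon with 8 vertices. Extrusion per mm of travel: 0.6 × 0.3 / (π × 0.875²) = 0.074835. Accumulating E over each segment gives final E = 2.3782.

G0 X10.81 Y8.00 Z6.30
G1 X12.33 Y4.33 E0.2973
G1 X16.00 Y2.81 E0.5945
G1 X19.67 Y4.33 E0.8918
G1 X21.19 Y8.00 E1.1891
G1 X19.67 Y11.67 E1.4863
G1 X16.00 Y13.19 E1.7836
G1 X12.33 Y11.67 E2.0809
G1 X10.81 Y8.00 E2.3782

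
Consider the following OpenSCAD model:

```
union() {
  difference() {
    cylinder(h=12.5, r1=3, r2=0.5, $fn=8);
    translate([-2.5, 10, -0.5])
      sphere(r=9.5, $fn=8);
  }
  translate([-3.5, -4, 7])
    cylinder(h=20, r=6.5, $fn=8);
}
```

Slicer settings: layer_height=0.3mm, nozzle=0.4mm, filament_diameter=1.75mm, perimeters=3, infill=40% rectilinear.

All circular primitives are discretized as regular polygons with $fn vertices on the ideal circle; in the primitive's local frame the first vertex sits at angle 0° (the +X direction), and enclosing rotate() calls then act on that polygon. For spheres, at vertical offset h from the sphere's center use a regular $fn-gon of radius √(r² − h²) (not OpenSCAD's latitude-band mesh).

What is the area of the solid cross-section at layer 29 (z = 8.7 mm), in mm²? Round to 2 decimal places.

119.73 mm²

At z = 8.7 mm: the cone contributes a regular 8-gon of circumradius 1.260 (interpolated between r1=3 and r2=0.5 at t=0.696) (area = (8/2)·1.260²·sin(360°/8) = 4.49 mm²); the r=9.5 sphere at (-2.5, 10) contributes a regular 8-gon of circumradius √(9.5²−9.2²) = 2.369 (area = (8/2)·2.369²·sin(360°/8) = 15.87 mm²); After the difference (first − rest): starting from the cone (4.49 mm²), the r=9.5 sphere at (-2.5, 10) misses the remaining region (no effect) — area = 4.49 mm²; the cylinder at (-3.5, -4): section is a regular 8-gon, circumradius r=6.5 (area = (8/2)·6.500²·sin(360°/8) = 119.50 mm²); Merging all regions: the regions partially overlap — summed areas 123.99 mm² minus the doubly-counted overlap 4.27 mm² gives 119.73 mm² — area = 119.73 mm². Overall, the cross-section is a single solid region. Net area = 119.73 mm².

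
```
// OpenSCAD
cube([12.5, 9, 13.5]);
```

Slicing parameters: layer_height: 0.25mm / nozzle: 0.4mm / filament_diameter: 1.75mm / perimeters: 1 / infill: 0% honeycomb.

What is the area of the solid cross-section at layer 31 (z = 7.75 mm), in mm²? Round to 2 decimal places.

At z = 7.75 mm: the 12.5×9 cube contributes its full rectangle (area 112.50 mm²). Overall, the cross-section is a single solid region. Net area = 112.50 mm².

112.50 mm²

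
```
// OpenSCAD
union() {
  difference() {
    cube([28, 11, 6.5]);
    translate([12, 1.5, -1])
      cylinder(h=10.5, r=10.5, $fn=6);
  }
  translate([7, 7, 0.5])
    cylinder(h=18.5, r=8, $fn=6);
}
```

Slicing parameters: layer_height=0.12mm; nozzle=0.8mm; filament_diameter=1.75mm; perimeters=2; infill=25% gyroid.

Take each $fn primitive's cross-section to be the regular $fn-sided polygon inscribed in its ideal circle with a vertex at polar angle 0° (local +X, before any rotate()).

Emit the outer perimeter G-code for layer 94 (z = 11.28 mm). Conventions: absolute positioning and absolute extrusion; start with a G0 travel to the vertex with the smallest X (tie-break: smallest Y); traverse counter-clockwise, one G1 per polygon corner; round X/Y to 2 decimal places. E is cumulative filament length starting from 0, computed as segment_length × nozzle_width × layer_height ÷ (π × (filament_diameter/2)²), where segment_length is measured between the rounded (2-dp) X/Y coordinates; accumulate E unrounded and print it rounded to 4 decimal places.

At z = 11.28 mm: the cube is absent (z outside [0, 6.5]); the cylinder at (12, 1.5) is absent (z outside [-1, 9.5]); After the difference (first − rest): the first operand is absent here, so nothing remains; the r=8 cylinder at (7, 7) gives a regular 6-gon of circumradius 8 (constant along its height); Merging all regions: only the r=8 cylinder at (7, 7) is present, so the union is just that shape — 1 connected region. The outline is a single polygon with 6 vertices. Extrusion per mm of travel: 0.8 × 0.12 / (π × 0.875²) = 0.039912. Accumulating E over each segment gives final E = 1.9160.

G0 X-1.00 Y7.00 Z11.28
G1 X3.00 Y0.07 E0.3194
G1 X11.00 Y0.07 E0.6387
G1 X15.00 Y7.00 E0.9580
G1 X11.00 Y13.93 E1.2774
G1 X3.00 Y13.93 E1.5967
G1 X-1.00 Y7.00 E1.9160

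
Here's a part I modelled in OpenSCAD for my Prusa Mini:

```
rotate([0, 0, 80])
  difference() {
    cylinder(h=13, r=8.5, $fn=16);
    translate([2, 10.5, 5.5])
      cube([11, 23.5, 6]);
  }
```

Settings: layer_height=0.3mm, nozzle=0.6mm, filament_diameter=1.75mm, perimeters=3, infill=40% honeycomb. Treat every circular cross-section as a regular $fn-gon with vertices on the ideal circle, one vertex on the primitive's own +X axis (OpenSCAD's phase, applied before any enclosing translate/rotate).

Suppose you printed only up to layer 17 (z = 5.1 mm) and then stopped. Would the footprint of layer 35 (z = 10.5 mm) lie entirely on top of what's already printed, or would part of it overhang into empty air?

Compare the two slices. At z = 5.1: the r=8.5 cylinder gives a regular 16-gon of circumradius 8.5 (constant along its height) (area = (16/2)·8.500²·sin(360°/16) = 221.19 mm²); the cube at (2, 10.5) is not intersected at this z (z outside [5.5, 11.5]); After the difference (first − rest): none of the subtracted shapes is present at this height, so the r=8.5 cylinder is unchanged — area = 221.19 mm²; (rotated 80° about Z; rotation is an isometry so areas/perimeters/island counts are preserved). At z = 10.5: the cylinder: section is a regular 16-gon, circumradius r=8.5 (area = (16/2)·8.500²·sin(360°/16) = 221.19 mm²); the 11×23.5 cube at (2, 10.5) contributes its full rectangle (area 258.50 mm²); Subtracting the remaining from the first: starting from the r=8.5 cylinder (221.19 mm²), the 11×23.5 cube at (2, 10.5) misses the remaining region (no effect) — area = 221.19 mm²; (rotated 80° about Z; rotation is an isometry so areas/perimeters/island counts are preserved). Checking containment: the cross-section at z = 10.5 is a subset of the cross-section at z = 5.1.

entirely on top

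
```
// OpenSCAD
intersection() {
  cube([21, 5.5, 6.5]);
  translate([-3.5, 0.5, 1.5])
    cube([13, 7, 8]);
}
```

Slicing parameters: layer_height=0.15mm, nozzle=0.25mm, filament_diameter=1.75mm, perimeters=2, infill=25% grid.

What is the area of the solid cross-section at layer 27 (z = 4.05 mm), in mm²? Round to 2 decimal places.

At z = 4.05 mm: the cube (footprint 21×5.5) is included at this height (area 115.50 mm²); the cube at (-3.5, 0.5) (footprint 13×7) is included at this height (area 91.00 mm²); After intersecting: the 13×7 cube at (-3.5, 0.5) partially overlaps the 21×5.5 cube; clipping to the common part keeps 47.50 mm² — area = 47.50 mm². Overall, the cross-section is a single solid region. Net area = 47.50 mm².

47.50 mm²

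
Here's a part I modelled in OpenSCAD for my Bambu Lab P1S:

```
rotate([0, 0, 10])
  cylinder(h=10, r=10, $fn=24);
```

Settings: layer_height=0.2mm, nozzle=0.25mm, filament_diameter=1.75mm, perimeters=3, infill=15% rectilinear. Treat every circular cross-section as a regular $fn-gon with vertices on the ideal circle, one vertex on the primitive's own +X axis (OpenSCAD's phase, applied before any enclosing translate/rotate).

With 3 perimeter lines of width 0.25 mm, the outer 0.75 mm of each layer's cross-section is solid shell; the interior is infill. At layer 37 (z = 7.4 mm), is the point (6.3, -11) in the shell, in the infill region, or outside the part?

outside

At z = 7.4 mm: the cylinder: section is a regular 24-gon, circumradius r=10; (rotated 10° about Z; rotation is an isometry so areas/perimeters/island counts are preserved). Overall, the cross-section is a single solid region. Undo the 10° rotation: the query point maps to (4.294, -11.927) in the un-rotated model frame. The nearest boundary edge runs (2.59, -9.66)→(5.00, -8.66); distance from the point to it = 2.75 mm. The point is not inside any of the regions above, so it lies outside the cross-section (2.75 mm from the nearest boundary).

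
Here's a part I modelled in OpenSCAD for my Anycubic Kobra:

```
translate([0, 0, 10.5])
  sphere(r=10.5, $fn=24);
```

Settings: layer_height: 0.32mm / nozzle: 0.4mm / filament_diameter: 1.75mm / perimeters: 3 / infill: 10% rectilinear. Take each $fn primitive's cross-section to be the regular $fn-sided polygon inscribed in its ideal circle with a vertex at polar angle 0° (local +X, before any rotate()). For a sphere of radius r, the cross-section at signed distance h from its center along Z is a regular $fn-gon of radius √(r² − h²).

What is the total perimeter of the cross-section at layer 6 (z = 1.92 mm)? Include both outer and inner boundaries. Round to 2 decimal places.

37.92 mm

At z = 1.92 mm: the sphere: section is a regular 24-gon, circumradius = √(r²−h²) = √(10.5²−8.58²) = 6.053 (perimeter = 2·24·6.053·sin(180°/24) = 37.92 mm). Overall, the cross-section is a single solid region. Total boundary length (outer) = 37.92 mm.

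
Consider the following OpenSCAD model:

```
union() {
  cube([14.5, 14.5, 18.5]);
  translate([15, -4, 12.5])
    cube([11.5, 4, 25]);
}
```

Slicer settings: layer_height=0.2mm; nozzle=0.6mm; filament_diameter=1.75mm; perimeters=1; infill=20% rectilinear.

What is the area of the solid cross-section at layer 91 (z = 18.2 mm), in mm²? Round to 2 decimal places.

At z = 18.2 mm: the cube (footprint 14.5×14.5) is included at this height (area 210.25 mm²); the 11.5×4 cube at (15, -4) contributes its full rectangle (area 46.00 mm²); Merging all regions: the 2 present regions are separate (no shared area or edge), so areas and boundary lengths simply add and each stays a separate island — area = 256.25 mm². Overall, the cross-section has 2 separate islands. Net area = 256.25 mm².

256.25 mm²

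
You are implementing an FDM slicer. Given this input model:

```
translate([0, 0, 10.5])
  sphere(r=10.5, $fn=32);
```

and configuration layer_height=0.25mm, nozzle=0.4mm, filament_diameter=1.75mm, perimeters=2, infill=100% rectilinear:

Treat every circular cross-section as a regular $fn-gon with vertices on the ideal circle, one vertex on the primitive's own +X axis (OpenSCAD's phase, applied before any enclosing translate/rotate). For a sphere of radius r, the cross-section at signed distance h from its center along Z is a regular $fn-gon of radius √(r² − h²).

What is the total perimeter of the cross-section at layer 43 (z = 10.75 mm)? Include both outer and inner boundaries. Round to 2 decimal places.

At z = 10.75 mm: the r=10.5 sphere slices to a regular 32-gon of circumradius 10.497 (√(r²−h²) with h=0.25 from center) (perimeter = 2·32·10.497·sin(180°/32) = 65.85 mm). Overall, the cross-section is a single solid region. Total boundary length (outer) = 65.85 mm.

65.85 mm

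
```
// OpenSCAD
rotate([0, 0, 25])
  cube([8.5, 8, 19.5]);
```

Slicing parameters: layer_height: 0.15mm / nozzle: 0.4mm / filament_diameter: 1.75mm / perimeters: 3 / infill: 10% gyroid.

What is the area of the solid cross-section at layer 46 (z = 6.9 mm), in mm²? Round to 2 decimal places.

At z = 6.9 mm: the cube is present — its section is the full 8.5×8 rectangle (area 68.00 mm²); (rotated 25° about Z; rotation is an isometry so areas/perimeters/island counts are preserved). Overall, the cross-section is a single solid region. Net area = 68.00 mm².

68.00 mm²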